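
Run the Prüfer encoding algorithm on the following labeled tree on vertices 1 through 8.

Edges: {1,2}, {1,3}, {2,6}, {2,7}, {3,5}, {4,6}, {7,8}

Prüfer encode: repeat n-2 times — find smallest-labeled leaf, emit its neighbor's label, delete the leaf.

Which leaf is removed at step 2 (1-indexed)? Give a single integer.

Step 1: current leaves = {4,5,8}. Remove leaf 4 (neighbor: 6).
Step 2: current leaves = {5,6,8}. Remove leaf 5 (neighbor: 3).

Answer: 5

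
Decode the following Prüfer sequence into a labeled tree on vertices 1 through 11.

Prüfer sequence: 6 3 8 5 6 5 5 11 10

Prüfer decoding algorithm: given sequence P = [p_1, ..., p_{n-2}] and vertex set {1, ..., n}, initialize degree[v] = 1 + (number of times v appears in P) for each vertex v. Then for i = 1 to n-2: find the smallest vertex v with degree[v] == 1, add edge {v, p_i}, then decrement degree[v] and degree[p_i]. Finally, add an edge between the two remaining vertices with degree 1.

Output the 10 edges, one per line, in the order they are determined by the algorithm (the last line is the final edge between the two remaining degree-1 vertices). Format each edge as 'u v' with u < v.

Answer: 1 6
2 3
3 8
4 5
6 7
5 6
5 8
5 11
9 10
10 11

Derivation:
Initial degrees: {1:1, 2:1, 3:2, 4:1, 5:4, 6:3, 7:1, 8:2, 9:1, 10:2, 11:2}
Step 1: smallest deg-1 vertex = 1, p_1 = 6. Add edge {1,6}. Now deg[1]=0, deg[6]=2.
Step 2: smallest deg-1 vertex = 2, p_2 = 3. Add edge {2,3}. Now deg[2]=0, deg[3]=1.
Step 3: smallest deg-1 vertex = 3, p_3 = 8. Add edge {3,8}. Now deg[3]=0, deg[8]=1.
Step 4: smallest deg-1 vertex = 4, p_4 = 5. Add edge {4,5}. Now deg[4]=0, deg[5]=3.
Step 5: smallest deg-1 vertex = 7, p_5 = 6. Add edge {6,7}. Now deg[7]=0, deg[6]=1.
Step 6: smallest deg-1 vertex = 6, p_6 = 5. Add edge {5,6}. Now deg[6]=0, deg[5]=2.
Step 7: smallest deg-1 vertex = 8, p_7 = 5. Add edge {5,8}. Now deg[8]=0, deg[5]=1.
Step 8: smallest deg-1 vertex = 5, p_8 = 11. Add edge {5,11}. Now deg[5]=0, deg[11]=1.
Step 9: smallest deg-1 vertex = 9, p_9 = 10. Add edge {9,10}. Now deg[9]=0, deg[10]=1.
Final: two remaining deg-1 vertices are 10, 11. Add edge {10,11}.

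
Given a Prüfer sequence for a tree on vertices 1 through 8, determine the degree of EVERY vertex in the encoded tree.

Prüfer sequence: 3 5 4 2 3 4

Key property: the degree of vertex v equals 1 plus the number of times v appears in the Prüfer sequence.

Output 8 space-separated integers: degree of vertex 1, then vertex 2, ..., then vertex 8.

Answer: 1 2 3 3 2 1 1 1

Derivation:
p_1 = 3: count[3] becomes 1
p_2 = 5: count[5] becomes 1
p_3 = 4: count[4] becomes 1
p_4 = 2: count[2] becomes 1
p_5 = 3: count[3] becomes 2
p_6 = 4: count[4] becomes 2
Degrees (1 + count): deg[1]=1+0=1, deg[2]=1+1=2, deg[3]=1+2=3, deg[4]=1+2=3, deg[5]=1+1=2, deg[6]=1+0=1, deg[7]=1+0=1, deg[8]=1+0=1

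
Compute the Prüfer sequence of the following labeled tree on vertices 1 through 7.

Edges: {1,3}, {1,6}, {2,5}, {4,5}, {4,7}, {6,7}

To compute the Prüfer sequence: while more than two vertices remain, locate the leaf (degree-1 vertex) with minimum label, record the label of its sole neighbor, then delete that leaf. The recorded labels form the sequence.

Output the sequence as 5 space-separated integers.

Answer: 5 1 6 4 7

Derivation:
Step 1: leaves = {2,3}. Remove smallest leaf 2, emit neighbor 5.
Step 2: leaves = {3,5}. Remove smallest leaf 3, emit neighbor 1.
Step 3: leaves = {1,5}. Remove smallest leaf 1, emit neighbor 6.
Step 4: leaves = {5,6}. Remove smallest leaf 5, emit neighbor 4.
Step 5: leaves = {4,6}. Remove smallest leaf 4, emit neighbor 7.
Done: 2 vertices remain (6, 7). Sequence = [5 1 6 4 7]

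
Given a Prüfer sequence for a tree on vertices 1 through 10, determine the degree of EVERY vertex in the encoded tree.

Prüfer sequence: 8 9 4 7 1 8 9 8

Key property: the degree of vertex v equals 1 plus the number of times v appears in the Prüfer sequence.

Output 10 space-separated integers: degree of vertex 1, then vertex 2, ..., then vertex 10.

p_1 = 8: count[8] becomes 1
p_2 = 9: count[9] becomes 1
p_3 = 4: count[4] becomes 1
p_4 = 7: count[7] becomes 1
p_5 = 1: count[1] becomes 1
p_6 = 8: count[8] becomes 2
p_7 = 9: count[9] becomes 2
p_8 = 8: count[8] becomes 3
Degrees (1 + count): deg[1]=1+1=2, deg[2]=1+0=1, deg[3]=1+0=1, deg[4]=1+1=2, deg[5]=1+0=1, deg[6]=1+0=1, deg[7]=1+1=2, deg[8]=1+3=4, deg[9]=1+2=3, deg[10]=1+0=1

Answer: 2 1 1 2 1 1 2 4 3 1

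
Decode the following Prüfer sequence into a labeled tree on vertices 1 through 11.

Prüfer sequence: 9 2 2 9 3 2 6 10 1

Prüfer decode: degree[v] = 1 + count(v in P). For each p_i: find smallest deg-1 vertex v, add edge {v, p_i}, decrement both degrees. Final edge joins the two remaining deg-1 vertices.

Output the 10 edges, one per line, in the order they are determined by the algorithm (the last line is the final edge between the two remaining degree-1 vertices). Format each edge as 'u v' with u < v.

Answer: 4 9
2 5
2 7
8 9
3 9
2 3
2 6
6 10
1 10
1 11

Derivation:
Initial degrees: {1:2, 2:4, 3:2, 4:1, 5:1, 6:2, 7:1, 8:1, 9:3, 10:2, 11:1}
Step 1: smallest deg-1 vertex = 4, p_1 = 9. Add edge {4,9}. Now deg[4]=0, deg[9]=2.
Step 2: smallest deg-1 vertex = 5, p_2 = 2. Add edge {2,5}. Now deg[5]=0, deg[2]=3.
Step 3: smallest deg-1 vertex = 7, p_3 = 2. Add edge {2,7}. Now deg[7]=0, deg[2]=2.
Step 4: smallest deg-1 vertex = 8, p_4 = 9. Add edge {8,9}. Now deg[8]=0, deg[9]=1.
Step 5: smallest deg-1 vertex = 9, p_5 = 3. Add edge {3,9}. Now deg[9]=0, deg[3]=1.
Step 6: smallest deg-1 vertex = 3, p_6 = 2. Add edge {2,3}. Now deg[3]=0, deg[2]=1.
Step 7: smallest deg-1 vertex = 2, p_7 = 6. Add edge {2,6}. Now deg[2]=0, deg[6]=1.
Step 8: smallest deg-1 vertex = 6, p_8 = 10. Add edge {6,10}. Now deg[6]=0, deg[10]=1.
Step 9: smallest deg-1 vertex = 10, p_9 = 1. Add edge {1,10}. Now deg[10]=0, deg[1]=1.
Final: two remaining deg-1 vertices are 1, 11. Add edge {1,11}.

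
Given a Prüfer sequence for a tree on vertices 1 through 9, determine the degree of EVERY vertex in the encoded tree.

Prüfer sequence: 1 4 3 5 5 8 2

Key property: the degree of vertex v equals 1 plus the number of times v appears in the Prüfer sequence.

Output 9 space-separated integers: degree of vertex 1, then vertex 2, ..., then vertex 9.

p_1 = 1: count[1] becomes 1
p_2 = 4: count[4] becomes 1
p_3 = 3: count[3] becomes 1
p_4 = 5: count[5] becomes 1
p_5 = 5: count[5] becomes 2
p_6 = 8: count[8] becomes 1
p_7 = 2: count[2] becomes 1
Degrees (1 + count): deg[1]=1+1=2, deg[2]=1+1=2, deg[3]=1+1=2, deg[4]=1+1=2, deg[5]=1+2=3, deg[6]=1+0=1, deg[7]=1+0=1, deg[8]=1+1=2, deg[9]=1+0=1

Answer: 2 2 2 2 3 1 1 2 1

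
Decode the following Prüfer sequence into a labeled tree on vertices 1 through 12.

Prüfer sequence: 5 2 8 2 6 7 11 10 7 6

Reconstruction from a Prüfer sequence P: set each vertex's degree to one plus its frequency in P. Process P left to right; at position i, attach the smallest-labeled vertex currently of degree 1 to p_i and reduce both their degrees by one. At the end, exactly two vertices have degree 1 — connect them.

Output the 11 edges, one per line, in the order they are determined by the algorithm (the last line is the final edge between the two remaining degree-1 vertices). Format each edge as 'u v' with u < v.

Initial degrees: {1:1, 2:3, 3:1, 4:1, 5:2, 6:3, 7:3, 8:2, 9:1, 10:2, 11:2, 12:1}
Step 1: smallest deg-1 vertex = 1, p_1 = 5. Add edge {1,5}. Now deg[1]=0, deg[5]=1.
Step 2: smallest deg-1 vertex = 3, p_2 = 2. Add edge {2,3}. Now deg[3]=0, deg[2]=2.
Step 3: smallest deg-1 vertex = 4, p_3 = 8. Add edge {4,8}. Now deg[4]=0, deg[8]=1.
Step 4: smallest deg-1 vertex = 5, p_4 = 2. Add edge {2,5}. Now deg[5]=0, deg[2]=1.
Step 5: smallest deg-1 vertex = 2, p_5 = 6. Add edge {2,6}. Now deg[2]=0, deg[6]=2.
Step 6: smallest deg-1 vertex = 8, p_6 = 7. Add edge {7,8}. Now deg[8]=0, deg[7]=2.
Step 7: smallest deg-1 vertex = 9, p_7 = 11. Add edge {9,11}. Now deg[9]=0, deg[11]=1.
Step 8: smallest deg-1 vertex = 11, p_8 = 10. Add edge {10,11}. Now deg[11]=0, deg[10]=1.
Step 9: smallest deg-1 vertex = 10, p_9 = 7. Add edge {7,10}. Now deg[10]=0, deg[7]=1.
Step 10: smallest deg-1 vertex = 7, p_10 = 6. Add edge {6,7}. Now deg[7]=0, deg[6]=1.
Final: two remaining deg-1 vertices are 6, 12. Add edge {6,12}.

Answer: 1 5
2 3
4 8
2 5
2 6
7 8
9 11
10 11
7 10
6 7
6 12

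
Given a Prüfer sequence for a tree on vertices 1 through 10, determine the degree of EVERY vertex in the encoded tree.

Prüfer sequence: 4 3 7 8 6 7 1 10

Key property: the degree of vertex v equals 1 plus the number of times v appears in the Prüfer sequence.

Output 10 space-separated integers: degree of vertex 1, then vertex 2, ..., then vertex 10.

p_1 = 4: count[4] becomes 1
p_2 = 3: count[3] becomes 1
p_3 = 7: count[7] becomes 1
p_4 = 8: count[8] becomes 1
p_5 = 6: count[6] becomes 1
p_6 = 7: count[7] becomes 2
p_7 = 1: count[1] becomes 1
p_8 = 10: count[10] becomes 1
Degrees (1 + count): deg[1]=1+1=2, deg[2]=1+0=1, deg[3]=1+1=2, deg[4]=1+1=2, deg[5]=1+0=1, deg[6]=1+1=2, deg[7]=1+2=3, deg[8]=1+1=2, deg[9]=1+0=1, deg[10]=1+1=2

Answer: 2 1 2 2 1 2 3 2 1 2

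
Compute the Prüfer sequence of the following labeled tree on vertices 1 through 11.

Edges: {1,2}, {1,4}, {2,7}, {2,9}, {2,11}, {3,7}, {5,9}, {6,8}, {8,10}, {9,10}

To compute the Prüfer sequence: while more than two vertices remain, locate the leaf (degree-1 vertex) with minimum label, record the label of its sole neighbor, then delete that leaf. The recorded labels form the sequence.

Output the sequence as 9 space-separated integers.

Step 1: leaves = {3,4,5,6,11}. Remove smallest leaf 3, emit neighbor 7.
Step 2: leaves = {4,5,6,7,11}. Remove smallest leaf 4, emit neighbor 1.
Step 3: leaves = {1,5,6,7,11}. Remove smallest leaf 1, emit neighbor 2.
Step 4: leaves = {5,6,7,11}. Remove smallest leaf 5, emit neighbor 9.
Step 5: leaves = {6,7,11}. Remove smallest leaf 6, emit neighbor 8.
Step 6: leaves = {7,8,11}. Remove smallest leaf 7, emit neighbor 2.
Step 7: leaves = {8,11}. Remove smallest leaf 8, emit neighbor 10.
Step 8: leaves = {10,11}. Remove smallest leaf 10, emit neighbor 9.
Step 9: leaves = {9,11}. Remove smallest leaf 9, emit neighbor 2.
Done: 2 vertices remain (2, 11). Sequence = [7 1 2 9 8 2 10 9 2]

Answer: 7 1 2 9 8 2 10 9 2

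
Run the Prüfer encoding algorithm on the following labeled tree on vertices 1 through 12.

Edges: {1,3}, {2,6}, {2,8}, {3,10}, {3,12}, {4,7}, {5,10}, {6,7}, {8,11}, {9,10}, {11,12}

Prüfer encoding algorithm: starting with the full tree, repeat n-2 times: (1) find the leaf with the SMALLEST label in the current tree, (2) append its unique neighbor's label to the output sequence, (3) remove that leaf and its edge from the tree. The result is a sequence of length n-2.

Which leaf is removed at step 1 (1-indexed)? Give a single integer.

Step 1: current leaves = {1,4,5,9}. Remove leaf 1 (neighbor: 3).

Answer: 1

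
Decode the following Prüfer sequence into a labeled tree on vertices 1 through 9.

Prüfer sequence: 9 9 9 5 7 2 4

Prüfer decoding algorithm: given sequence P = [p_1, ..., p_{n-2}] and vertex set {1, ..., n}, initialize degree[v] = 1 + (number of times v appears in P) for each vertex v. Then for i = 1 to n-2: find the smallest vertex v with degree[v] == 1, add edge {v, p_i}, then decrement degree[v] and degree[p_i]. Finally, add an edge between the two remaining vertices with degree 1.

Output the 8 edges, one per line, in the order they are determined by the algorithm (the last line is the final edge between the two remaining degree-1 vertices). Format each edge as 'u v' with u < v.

Answer: 1 9
3 9
6 9
5 8
5 7
2 7
2 4
4 9

Derivation:
Initial degrees: {1:1, 2:2, 3:1, 4:2, 5:2, 6:1, 7:2, 8:1, 9:4}
Step 1: smallest deg-1 vertex = 1, p_1 = 9. Add edge {1,9}. Now deg[1]=0, deg[9]=3.
Step 2: smallest deg-1 vertex = 3, p_2 = 9. Add edge {3,9}. Now deg[3]=0, deg[9]=2.
Step 3: smallest deg-1 vertex = 6, p_3 = 9. Add edge {6,9}. Now deg[6]=0, deg[9]=1.
Step 4: smallest deg-1 vertex = 8, p_4 = 5. Add edge {5,8}. Now deg[8]=0, deg[5]=1.
Step 5: smallest deg-1 vertex = 5, p_5 = 7. Add edge {5,7}. Now deg[5]=0, deg[7]=1.
Step 6: smallest deg-1 vertex = 7, p_6 = 2. Add edge {2,7}. Now deg[7]=0, deg[2]=1.
Step 7: smallest deg-1 vertex = 2, p_7 = 4. Add edge {2,4}. Now deg[2]=0, deg[4]=1.
Final: two remaining deg-1 vertices are 4, 9. Add edge {4,9}.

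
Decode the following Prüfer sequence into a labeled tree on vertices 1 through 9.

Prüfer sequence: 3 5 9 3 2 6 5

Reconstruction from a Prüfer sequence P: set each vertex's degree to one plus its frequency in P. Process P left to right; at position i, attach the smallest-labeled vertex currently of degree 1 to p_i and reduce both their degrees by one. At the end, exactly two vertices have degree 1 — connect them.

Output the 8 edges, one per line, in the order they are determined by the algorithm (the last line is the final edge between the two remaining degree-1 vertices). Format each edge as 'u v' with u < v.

Answer: 1 3
4 5
7 9
3 8
2 3
2 6
5 6
5 9

Derivation:
Initial degrees: {1:1, 2:2, 3:3, 4:1, 5:3, 6:2, 7:1, 8:1, 9:2}
Step 1: smallest deg-1 vertex = 1, p_1 = 3. Add edge {1,3}. Now deg[1]=0, deg[3]=2.
Step 2: smallest deg-1 vertex = 4, p_2 = 5. Add edge {4,5}. Now deg[4]=0, deg[5]=2.
Step 3: smallest deg-1 vertex = 7, p_3 = 9. Add edge {7,9}. Now deg[7]=0, deg[9]=1.
Step 4: smallest deg-1 vertex = 8, p_4 = 3. Add edge {3,8}. Now deg[8]=0, deg[3]=1.
Step 5: smallest deg-1 vertex = 3, p_5 = 2. Add edge {2,3}. Now deg[3]=0, deg[2]=1.
Step 6: smallest deg-1 vertex = 2, p_6 = 6. Add edge {2,6}. Now deg[2]=0, deg[6]=1.
Step 7: smallest deg-1 vertex = 6, p_7 = 5. Add edge {5,6}. Now deg[6]=0, deg[5]=1.
Final: two remaining deg-1 vertices are 5, 9. Add edge {5,9}.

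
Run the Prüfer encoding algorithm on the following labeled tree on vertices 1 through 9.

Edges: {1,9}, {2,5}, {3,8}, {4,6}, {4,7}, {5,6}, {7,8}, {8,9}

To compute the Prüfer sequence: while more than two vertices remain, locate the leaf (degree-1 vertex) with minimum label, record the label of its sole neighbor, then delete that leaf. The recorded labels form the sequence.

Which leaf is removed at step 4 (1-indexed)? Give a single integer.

Answer: 5

Derivation:
Step 1: current leaves = {1,2,3}. Remove leaf 1 (neighbor: 9).
Step 2: current leaves = {2,3,9}. Remove leaf 2 (neighbor: 5).
Step 3: current leaves = {3,5,9}. Remove leaf 3 (neighbor: 8).
Step 4: current leaves = {5,9}. Remove leaf 5 (neighbor: 6).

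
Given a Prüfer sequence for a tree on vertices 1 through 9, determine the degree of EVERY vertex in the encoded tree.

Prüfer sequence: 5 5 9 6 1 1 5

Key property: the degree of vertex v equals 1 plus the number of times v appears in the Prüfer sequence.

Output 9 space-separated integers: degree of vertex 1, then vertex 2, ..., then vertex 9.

Answer: 3 1 1 1 4 2 1 1 2

Derivation:
p_1 = 5: count[5] becomes 1
p_2 = 5: count[5] becomes 2
p_3 = 9: count[9] becomes 1
p_4 = 6: count[6] becomes 1
p_5 = 1: count[1] becomes 1
p_6 = 1: count[1] becomes 2
p_7 = 5: count[5] becomes 3
Degrees (1 + count): deg[1]=1+2=3, deg[2]=1+0=1, deg[3]=1+0=1, deg[4]=1+0=1, deg[5]=1+3=4, deg[6]=1+1=2, deg[7]=1+0=1, deg[8]=1+0=1, deg[9]=1+1=2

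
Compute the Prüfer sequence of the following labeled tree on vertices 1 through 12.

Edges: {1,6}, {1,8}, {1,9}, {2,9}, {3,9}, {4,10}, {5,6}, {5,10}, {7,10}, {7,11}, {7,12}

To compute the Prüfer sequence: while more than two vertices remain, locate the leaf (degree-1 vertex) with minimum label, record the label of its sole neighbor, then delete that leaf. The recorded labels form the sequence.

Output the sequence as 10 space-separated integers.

Step 1: leaves = {2,3,4,8,11,12}. Remove smallest leaf 2, emit neighbor 9.
Step 2: leaves = {3,4,8,11,12}. Remove smallest leaf 3, emit neighbor 9.
Step 3: leaves = {4,8,9,11,12}. Remove smallest leaf 4, emit neighbor 10.
Step 4: leaves = {8,9,11,12}. Remove smallest leaf 8, emit neighbor 1.
Step 5: leaves = {9,11,12}. Remove smallest leaf 9, emit neighbor 1.
Step 6: leaves = {1,11,12}. Remove smallest leaf 1, emit neighbor 6.
Step 7: leaves = {6,11,12}. Remove smallest leaf 6, emit neighbor 5.
Step 8: leaves = {5,11,12}. Remove smallest leaf 5, emit neighbor 10.
Step 9: leaves = {10,11,12}. Remove smallest leaf 10, emit neighbor 7.
Step 10: leaves = {11,12}. Remove smallest leaf 11, emit neighbor 7.
Done: 2 vertices remain (7, 12). Sequence = [9 9 10 1 1 6 5 10 7 7]

Answer: 9 9 10 1 1 6 5 10 7 7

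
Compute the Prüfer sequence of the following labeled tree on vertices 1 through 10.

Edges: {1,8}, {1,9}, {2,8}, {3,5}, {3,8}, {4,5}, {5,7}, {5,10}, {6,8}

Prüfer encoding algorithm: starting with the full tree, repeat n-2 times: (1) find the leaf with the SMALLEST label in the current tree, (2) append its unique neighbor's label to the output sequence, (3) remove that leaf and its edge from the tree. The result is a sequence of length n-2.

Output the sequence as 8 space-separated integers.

Step 1: leaves = {2,4,6,7,9,10}. Remove smallest leaf 2, emit neighbor 8.
Step 2: leaves = {4,6,7,9,10}. Remove smallest leaf 4, emit neighbor 5.
Step 3: leaves = {6,7,9,10}. Remove smallest leaf 6, emit neighbor 8.
Step 4: leaves = {7,9,10}. Remove smallest leaf 7, emit neighbor 5.
Step 5: leaves = {9,10}. Remove smallest leaf 9, emit neighbor 1.
Step 6: leaves = {1,10}. Remove smallest leaf 1, emit neighbor 8.
Step 7: leaves = {8,10}. Remove smallest leaf 8, emit neighbor 3.
Step 8: leaves = {3,10}. Remove smallest leaf 3, emit neighbor 5.
Done: 2 vertices remain (5, 10). Sequence = [8 5 8 5 1 8 3 5]

Answer: 8 5 8 5 1 8 3 5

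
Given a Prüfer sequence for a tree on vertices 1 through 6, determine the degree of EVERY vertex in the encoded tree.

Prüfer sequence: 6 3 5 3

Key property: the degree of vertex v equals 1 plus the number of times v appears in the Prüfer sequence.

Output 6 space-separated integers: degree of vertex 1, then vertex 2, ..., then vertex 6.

Answer: 1 1 3 1 2 2

Derivation:
p_1 = 6: count[6] becomes 1
p_2 = 3: count[3] becomes 1
p_3 = 5: count[5] becomes 1
p_4 = 3: count[3] becomes 2
Degrees (1 + count): deg[1]=1+0=1, deg[2]=1+0=1, deg[3]=1+2=3, deg[4]=1+0=1, deg[5]=1+1=2, deg[6]=1+1=2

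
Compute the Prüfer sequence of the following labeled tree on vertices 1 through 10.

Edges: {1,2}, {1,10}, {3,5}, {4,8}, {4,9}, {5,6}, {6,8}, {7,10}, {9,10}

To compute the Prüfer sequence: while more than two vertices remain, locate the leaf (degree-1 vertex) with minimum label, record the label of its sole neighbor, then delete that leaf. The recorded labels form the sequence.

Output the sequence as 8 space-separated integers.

Answer: 1 10 5 6 8 10 4 9

Derivation:
Step 1: leaves = {2,3,7}. Remove smallest leaf 2, emit neighbor 1.
Step 2: leaves = {1,3,7}. Remove smallest leaf 1, emit neighbor 10.
Step 3: leaves = {3,7}. Remove smallest leaf 3, emit neighbor 5.
Step 4: leaves = {5,7}. Remove smallest leaf 5, emit neighbor 6.
Step 5: leaves = {6,7}. Remove smallest leaf 6, emit neighbor 8.
Step 6: leaves = {7,8}. Remove smallest leaf 7, emit neighbor 10.
Step 7: leaves = {8,10}. Remove smallest leaf 8, emit neighbor 4.
Step 8: leaves = {4,10}. Remove smallest leaf 4, emit neighbor 9.
Done: 2 vertices remain (9, 10). Sequence = [1 10 5 6 8 10 4 9]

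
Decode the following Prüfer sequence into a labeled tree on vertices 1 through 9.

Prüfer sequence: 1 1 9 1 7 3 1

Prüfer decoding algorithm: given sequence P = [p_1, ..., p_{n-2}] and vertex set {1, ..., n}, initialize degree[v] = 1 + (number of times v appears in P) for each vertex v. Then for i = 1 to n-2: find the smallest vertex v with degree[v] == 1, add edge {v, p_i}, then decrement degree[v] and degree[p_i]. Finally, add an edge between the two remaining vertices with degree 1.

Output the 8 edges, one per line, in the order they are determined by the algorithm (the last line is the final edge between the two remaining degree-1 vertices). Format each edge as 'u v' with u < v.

Answer: 1 2
1 4
5 9
1 6
7 8
3 7
1 3
1 9

Derivation:
Initial degrees: {1:5, 2:1, 3:2, 4:1, 5:1, 6:1, 7:2, 8:1, 9:2}
Step 1: smallest deg-1 vertex = 2, p_1 = 1. Add edge {1,2}. Now deg[2]=0, deg[1]=4.
Step 2: smallest deg-1 vertex = 4, p_2 = 1. Add edge {1,4}. Now deg[4]=0, deg[1]=3.
Step 3: smallest deg-1 vertex = 5, p_3 = 9. Add edge {5,9}. Now deg[5]=0, deg[9]=1.
Step 4: smallest deg-1 vertex = 6, p_4 = 1. Add edge {1,6}. Now deg[6]=0, deg[1]=2.
Step 5: smallest deg-1 vertex = 8, p_5 = 7. Add edge {7,8}. Now deg[8]=0, deg[7]=1.
Step 6: smallest deg-1 vertex = 7, p_6 = 3. Add edge {3,7}. Now deg[7]=0, deg[3]=1.
Step 7: smallest deg-1 vertex = 3, p_7 = 1. Add edge {1,3}. Now deg[3]=0, deg[1]=1.
Final: two remaining deg-1 vertices are 1, 9. Add edge {1,9}.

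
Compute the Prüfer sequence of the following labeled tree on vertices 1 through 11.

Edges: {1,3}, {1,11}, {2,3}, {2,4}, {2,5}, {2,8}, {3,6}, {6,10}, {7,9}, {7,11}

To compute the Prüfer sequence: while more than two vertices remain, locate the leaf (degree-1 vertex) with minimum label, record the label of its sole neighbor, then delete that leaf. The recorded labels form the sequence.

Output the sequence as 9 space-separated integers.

Step 1: leaves = {4,5,8,9,10}. Remove smallest leaf 4, emit neighbor 2.
Step 2: leaves = {5,8,9,10}. Remove smallest leaf 5, emit neighbor 2.
Step 3: leaves = {8,9,10}. Remove smallest leaf 8, emit neighbor 2.
Step 4: leaves = {2,9,10}. Remove smallest leaf 2, emit neighbor 3.
Step 5: leaves = {9,10}. Remove smallest leaf 9, emit neighbor 7.
Step 6: leaves = {7,10}. Remove smallest leaf 7, emit neighbor 11.
Step 7: leaves = {10,11}. Remove smallest leaf 10, emit neighbor 6.
Step 8: leaves = {6,11}. Remove smallest leaf 6, emit neighbor 3.
Step 9: leaves = {3,11}. Remove smallest leaf 3, emit neighbor 1.
Done: 2 vertices remain (1, 11). Sequence = [2 2 2 3 7 11 6 3 1]

Answer: 2 2 2 3 7 11 6 3 1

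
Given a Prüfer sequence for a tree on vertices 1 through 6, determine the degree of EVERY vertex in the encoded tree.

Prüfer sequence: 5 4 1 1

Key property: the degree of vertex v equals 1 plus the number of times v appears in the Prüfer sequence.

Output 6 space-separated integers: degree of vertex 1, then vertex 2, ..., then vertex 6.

Answer: 3 1 1 2 2 1

Derivation:
p_1 = 5: count[5] becomes 1
p_2 = 4: count[4] becomes 1
p_3 = 1: count[1] becomes 1
p_4 = 1: count[1] becomes 2
Degrees (1 + count): deg[1]=1+2=3, deg[2]=1+0=1, deg[3]=1+0=1, deg[4]=1+1=2, deg[5]=1+1=2, deg[6]=1+0=1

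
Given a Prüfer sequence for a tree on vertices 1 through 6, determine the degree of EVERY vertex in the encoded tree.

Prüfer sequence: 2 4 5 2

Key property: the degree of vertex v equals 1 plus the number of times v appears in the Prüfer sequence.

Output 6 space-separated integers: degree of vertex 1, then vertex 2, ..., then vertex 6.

Answer: 1 3 1 2 2 1

Derivation:
p_1 = 2: count[2] becomes 1
p_2 = 4: count[4] becomes 1
p_3 = 5: count[5] becomes 1
p_4 = 2: count[2] becomes 2
Degrees (1 + count): deg[1]=1+0=1, deg[2]=1+2=3, deg[3]=1+0=1, deg[4]=1+1=2, deg[5]=1+1=2, deg[6]=1+0=1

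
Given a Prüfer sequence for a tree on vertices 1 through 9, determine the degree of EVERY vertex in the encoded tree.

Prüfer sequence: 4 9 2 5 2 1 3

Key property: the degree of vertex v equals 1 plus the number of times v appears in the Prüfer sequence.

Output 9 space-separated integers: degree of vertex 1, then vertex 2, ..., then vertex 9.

p_1 = 4: count[4] becomes 1
p_2 = 9: count[9] becomes 1
p_3 = 2: count[2] becomes 1
p_4 = 5: count[5] becomes 1
p_5 = 2: count[2] becomes 2
p_6 = 1: count[1] becomes 1
p_7 = 3: count[3] becomes 1
Degrees (1 + count): deg[1]=1+1=2, deg[2]=1+2=3, deg[3]=1+1=2, deg[4]=1+1=2, deg[5]=1+1=2, deg[6]=1+0=1, deg[7]=1+0=1, deg[8]=1+0=1, deg[9]=1+1=2

Answer: 2 3 2 2 2 1 1 1 2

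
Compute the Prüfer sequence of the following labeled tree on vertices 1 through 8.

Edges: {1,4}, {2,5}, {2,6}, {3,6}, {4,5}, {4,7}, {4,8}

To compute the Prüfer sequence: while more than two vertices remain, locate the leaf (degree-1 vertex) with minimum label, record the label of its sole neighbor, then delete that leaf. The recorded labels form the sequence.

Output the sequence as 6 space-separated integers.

Answer: 4 6 2 5 4 4

Derivation:
Step 1: leaves = {1,3,7,8}. Remove smallest leaf 1, emit neighbor 4.
Step 2: leaves = {3,7,8}. Remove smallest leaf 3, emit neighbor 6.
Step 3: leaves = {6,7,8}. Remove smallest leaf 6, emit neighbor 2.
Step 4: leaves = {2,7,8}. Remove smallest leaf 2, emit neighbor 5.
Step 5: leaves = {5,7,8}. Remove smallest leaf 5, emit neighbor 4.
Step 6: leaves = {7,8}. Remove smallest leaf 7, emit neighbor 4.
Done: 2 vertices remain (4, 8). Sequence = [4 6 2 5 4 4]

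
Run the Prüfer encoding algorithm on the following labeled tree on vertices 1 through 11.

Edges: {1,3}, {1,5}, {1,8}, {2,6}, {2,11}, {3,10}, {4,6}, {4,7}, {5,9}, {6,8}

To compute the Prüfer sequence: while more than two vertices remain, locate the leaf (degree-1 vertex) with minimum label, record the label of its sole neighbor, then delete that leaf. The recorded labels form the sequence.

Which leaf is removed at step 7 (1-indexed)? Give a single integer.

Answer: 1

Derivation:
Step 1: current leaves = {7,9,10,11}. Remove leaf 7 (neighbor: 4).
Step 2: current leaves = {4,9,10,11}. Remove leaf 4 (neighbor: 6).
Step 3: current leaves = {9,10,11}. Remove leaf 9 (neighbor: 5).
Step 4: current leaves = {5,10,11}. Remove leaf 5 (neighbor: 1).
Step 5: current leaves = {10,11}. Remove leaf 10 (neighbor: 3).
Step 6: current leaves = {3,11}. Remove leaf 3 (neighbor: 1).
Step 7: current leaves = {1,11}. Remove leaf 1 (neighbor: 8).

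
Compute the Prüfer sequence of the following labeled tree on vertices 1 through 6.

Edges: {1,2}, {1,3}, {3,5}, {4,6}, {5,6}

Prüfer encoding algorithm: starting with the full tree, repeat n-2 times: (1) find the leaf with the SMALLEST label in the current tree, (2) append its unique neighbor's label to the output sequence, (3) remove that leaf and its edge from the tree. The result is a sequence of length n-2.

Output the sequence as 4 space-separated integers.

Step 1: leaves = {2,4}. Remove smallest leaf 2, emit neighbor 1.
Step 2: leaves = {1,4}. Remove smallest leaf 1, emit neighbor 3.
Step 3: leaves = {3,4}. Remove smallest leaf 3, emit neighbor 5.
Step 4: leaves = {4,5}. Remove smallest leaf 4, emit neighbor 6.
Done: 2 vertices remain (5, 6). Sequence = [1 3 5 6]

Answer: 1 3 5 6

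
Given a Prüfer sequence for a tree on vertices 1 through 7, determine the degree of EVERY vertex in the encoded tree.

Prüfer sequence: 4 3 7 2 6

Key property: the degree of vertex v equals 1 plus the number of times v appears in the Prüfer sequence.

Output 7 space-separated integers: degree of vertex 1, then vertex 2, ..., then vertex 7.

p_1 = 4: count[4] becomes 1
p_2 = 3: count[3] becomes 1
p_3 = 7: count[7] becomes 1
p_4 = 2: count[2] becomes 1
p_5 = 6: count[6] becomes 1
Degrees (1 + count): deg[1]=1+0=1, deg[2]=1+1=2, deg[3]=1+1=2, deg[4]=1+1=2, deg[5]=1+0=1, deg[6]=1+1=2, deg[7]=1+1=2

Answer: 1 2 2 2 1 2 2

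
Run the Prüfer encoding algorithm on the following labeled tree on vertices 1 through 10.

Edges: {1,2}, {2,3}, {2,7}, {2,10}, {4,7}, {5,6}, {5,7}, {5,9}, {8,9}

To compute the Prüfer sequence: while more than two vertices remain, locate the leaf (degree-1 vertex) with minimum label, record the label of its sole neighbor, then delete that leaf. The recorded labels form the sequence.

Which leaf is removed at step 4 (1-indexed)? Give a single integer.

Answer: 6

Derivation:
Step 1: current leaves = {1,3,4,6,8,10}. Remove leaf 1 (neighbor: 2).
Step 2: current leaves = {3,4,6,8,10}. Remove leaf 3 (neighbor: 2).
Step 3: current leaves = {4,6,8,10}. Remove leaf 4 (neighbor: 7).
Step 4: current leaves = {6,8,10}. Remove leaf 6 (neighbor: 5).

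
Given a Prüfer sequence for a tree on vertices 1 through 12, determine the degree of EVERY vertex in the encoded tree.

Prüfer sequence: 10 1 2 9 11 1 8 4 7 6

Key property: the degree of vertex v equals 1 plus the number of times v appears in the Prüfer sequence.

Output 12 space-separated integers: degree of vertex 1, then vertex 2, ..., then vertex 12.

p_1 = 10: count[10] becomes 1
p_2 = 1: count[1] becomes 1
p_3 = 2: count[2] becomes 1
p_4 = 9: count[9] becomes 1
p_5 = 11: count[11] becomes 1
p_6 = 1: count[1] becomes 2
p_7 = 8: count[8] becomes 1
p_8 = 4: count[4] becomes 1
p_9 = 7: count[7] becomes 1
p_10 = 6: count[6] becomes 1
Degrees (1 + count): deg[1]=1+2=3, deg[2]=1+1=2, deg[3]=1+0=1, deg[4]=1+1=2, deg[5]=1+0=1, deg[6]=1+1=2, deg[7]=1+1=2, deg[8]=1+1=2, deg[9]=1+1=2, deg[10]=1+1=2, deg[11]=1+1=2, deg[12]=1+0=1

Answer: 3 2 1 2 1 2 2 2 2 2 2 1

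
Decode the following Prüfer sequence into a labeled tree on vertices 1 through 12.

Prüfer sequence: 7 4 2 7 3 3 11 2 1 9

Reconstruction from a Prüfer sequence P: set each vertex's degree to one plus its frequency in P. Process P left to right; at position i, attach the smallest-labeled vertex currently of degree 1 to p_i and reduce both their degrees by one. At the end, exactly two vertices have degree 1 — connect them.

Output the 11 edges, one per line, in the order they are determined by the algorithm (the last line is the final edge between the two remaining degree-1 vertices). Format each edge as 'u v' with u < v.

Answer: 5 7
4 6
2 4
7 8
3 7
3 10
3 11
2 11
1 2
1 9
9 12

Derivation:
Initial degrees: {1:2, 2:3, 3:3, 4:2, 5:1, 6:1, 7:3, 8:1, 9:2, 10:1, 11:2, 12:1}
Step 1: smallest deg-1 vertex = 5, p_1 = 7. Add edge {5,7}. Now deg[5]=0, deg[7]=2.
Step 2: smallest deg-1 vertex = 6, p_2 = 4. Add edge {4,6}. Now deg[6]=0, deg[4]=1.
Step 3: smallest deg-1 vertex = 4, p_3 = 2. Add edge {2,4}. Now deg[4]=0, deg[2]=2.
Step 4: smallest deg-1 vertex = 8, p_4 = 7. Add edge {7,8}. Now deg[8]=0, deg[7]=1.
Step 5: smallest deg-1 vertex = 7, p_5 = 3. Add edge {3,7}. Now deg[7]=0, deg[3]=2.
Step 6: smallest deg-1 vertex = 10, p_6 = 3. Add edge {3,10}. Now deg[10]=0, deg[3]=1.
Step 7: smallest deg-1 vertex = 3, p_7 = 11. Add edge {3,11}. Now deg[3]=0, deg[11]=1.
Step 8: smallest deg-1 vertex = 11, p_8 = 2. Add edge {2,11}. Now deg[11]=0, deg[2]=1.
Step 9: smallest deg-1 vertex = 2, p_9 = 1. Add edge {1,2}. Now deg[2]=0, deg[1]=1.
Step 10: smallest deg-1 vertex = 1, p_10 = 9. Add edge {1,9}. Now deg[1]=0, deg[9]=1.
Final: two remaining deg-1 vertices are 9, 12. Add edge {9,12}.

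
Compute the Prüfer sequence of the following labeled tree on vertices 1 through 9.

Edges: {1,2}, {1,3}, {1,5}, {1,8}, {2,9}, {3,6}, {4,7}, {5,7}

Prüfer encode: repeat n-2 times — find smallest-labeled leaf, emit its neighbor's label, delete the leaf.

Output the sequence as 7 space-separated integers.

Step 1: leaves = {4,6,8,9}. Remove smallest leaf 4, emit neighbor 7.
Step 2: leaves = {6,7,8,9}. Remove smallest leaf 6, emit neighbor 3.
Step 3: leaves = {3,7,8,9}. Remove smallest leaf 3, emit neighbor 1.
Step 4: leaves = {7,8,9}. Remove smallest leaf 7, emit neighbor 5.
Step 5: leaves = {5,8,9}. Remove smallest leaf 5, emit neighbor 1.
Step 6: leaves = {8,9}. Remove smallest leaf 8, emit neighbor 1.
Step 7: leaves = {1,9}. Remove smallest leaf 1, emit neighbor 2.
Done: 2 vertices remain (2, 9). Sequence = [7 3 1 5 1 1 2]

Answer: 7 3 1 5 1 1 2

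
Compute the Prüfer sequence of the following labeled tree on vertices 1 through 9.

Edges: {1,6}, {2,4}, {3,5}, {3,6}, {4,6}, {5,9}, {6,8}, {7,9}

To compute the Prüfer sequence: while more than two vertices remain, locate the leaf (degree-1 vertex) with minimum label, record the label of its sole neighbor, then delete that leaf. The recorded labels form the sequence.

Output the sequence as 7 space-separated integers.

Step 1: leaves = {1,2,7,8}. Remove smallest leaf 1, emit neighbor 6.
Step 2: leaves = {2,7,8}. Remove smallest leaf 2, emit neighbor 4.
Step 3: leaves = {4,7,8}. Remove smallest leaf 4, emit neighbor 6.
Step 4: leaves = {7,8}. Remove smallest leaf 7, emit neighbor 9.
Step 5: leaves = {8,9}. Remove smallest leaf 8, emit neighbor 6.
Step 6: leaves = {6,9}. Remove smallest leaf 6, emit neighbor 3.
Step 7: leaves = {3,9}. Remove smallest leaf 3, emit neighbor 5.
Done: 2 vertices remain (5, 9). Sequence = [6 4 6 9 6 3 5]

Answer: 6 4 6 9 6 3 5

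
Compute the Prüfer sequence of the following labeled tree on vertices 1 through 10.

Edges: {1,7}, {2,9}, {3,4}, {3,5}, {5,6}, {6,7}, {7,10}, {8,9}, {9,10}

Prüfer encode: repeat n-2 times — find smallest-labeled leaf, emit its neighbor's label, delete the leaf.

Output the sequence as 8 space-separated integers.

Answer: 7 9 3 5 6 7 10 9

Derivation:
Step 1: leaves = {1,2,4,8}. Remove smallest leaf 1, emit neighbor 7.
Step 2: leaves = {2,4,8}. Remove smallest leaf 2, emit neighbor 9.
Step 3: leaves = {4,8}. Remove smallest leaf 4, emit neighbor 3.
Step 4: leaves = {3,8}. Remove smallest leaf 3, emit neighbor 5.
Step 5: leaves = {5,8}. Remove smallest leaf 5, emit neighbor 6.
Step 6: leaves = {6,8}. Remove smallest leaf 6, emit neighbor 7.
Step 7: leaves = {7,8}. Remove smallest leaf 7, emit neighbor 10.
Step 8: leaves = {8,10}. Remove smallest leaf 8, emit neighbor 9.
Done: 2 vertices remain (9, 10). Sequence = [7 9 3 5 6 7 10 9]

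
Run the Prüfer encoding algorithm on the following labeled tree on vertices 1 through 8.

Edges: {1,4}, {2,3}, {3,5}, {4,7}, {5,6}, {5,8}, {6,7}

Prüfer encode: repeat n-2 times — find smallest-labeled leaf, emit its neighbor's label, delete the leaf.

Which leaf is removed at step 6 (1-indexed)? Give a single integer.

Step 1: current leaves = {1,2,8}. Remove leaf 1 (neighbor: 4).
Step 2: current leaves = {2,4,8}. Remove leaf 2 (neighbor: 3).
Step 3: current leaves = {3,4,8}. Remove leaf 3 (neighbor: 5).
Step 4: current leaves = {4,8}. Remove leaf 4 (neighbor: 7).
Step 5: current leaves = {7,8}. Remove leaf 7 (neighbor: 6).
Step 6: current leaves = {6,8}. Remove leaf 6 (neighbor: 5).

Answer: 6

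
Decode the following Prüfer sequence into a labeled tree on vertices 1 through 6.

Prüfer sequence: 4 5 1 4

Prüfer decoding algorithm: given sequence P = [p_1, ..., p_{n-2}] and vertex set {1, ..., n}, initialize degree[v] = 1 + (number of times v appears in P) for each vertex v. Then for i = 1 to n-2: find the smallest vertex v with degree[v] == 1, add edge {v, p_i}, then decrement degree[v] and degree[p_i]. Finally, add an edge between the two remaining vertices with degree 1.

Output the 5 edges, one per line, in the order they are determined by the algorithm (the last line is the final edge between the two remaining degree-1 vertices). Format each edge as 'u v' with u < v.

Answer: 2 4
3 5
1 5
1 4
4 6

Derivation:
Initial degrees: {1:2, 2:1, 3:1, 4:3, 5:2, 6:1}
Step 1: smallest deg-1 vertex = 2, p_1 = 4. Add edge {2,4}. Now deg[2]=0, deg[4]=2.
Step 2: smallest deg-1 vertex = 3, p_2 = 5. Add edge {3,5}. Now deg[3]=0, deg[5]=1.
Step 3: smallest deg-1 vertex = 5, p_3 = 1. Add edge {1,5}. Now deg[5]=0, deg[1]=1.
Step 4: smallest deg-1 vertex = 1, p_4 = 4. Add edge {1,4}. Now deg[1]=0, deg[4]=1.
Final: two remaining deg-1 vertices are 4, 6. Add edge {4,6}.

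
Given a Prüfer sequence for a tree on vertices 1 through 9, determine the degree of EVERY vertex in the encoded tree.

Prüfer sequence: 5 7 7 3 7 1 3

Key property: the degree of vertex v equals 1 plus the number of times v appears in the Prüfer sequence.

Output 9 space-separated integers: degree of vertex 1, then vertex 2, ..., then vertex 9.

Answer: 2 1 3 1 2 1 4 1 1

Derivation:
p_1 = 5: count[5] becomes 1
p_2 = 7: count[7] becomes 1
p_3 = 7: count[7] becomes 2
p_4 = 3: count[3] becomes 1
p_5 = 7: count[7] becomes 3
p_6 = 1: count[1] becomes 1
p_7 = 3: count[3] becomes 2
Degrees (1 + count): deg[1]=1+1=2, deg[2]=1+0=1, deg[3]=1+2=3, deg[4]=1+0=1, deg[5]=1+1=2, deg[6]=1+0=1, deg[7]=1+3=4, deg[8]=1+0=1, deg[9]=1+0=1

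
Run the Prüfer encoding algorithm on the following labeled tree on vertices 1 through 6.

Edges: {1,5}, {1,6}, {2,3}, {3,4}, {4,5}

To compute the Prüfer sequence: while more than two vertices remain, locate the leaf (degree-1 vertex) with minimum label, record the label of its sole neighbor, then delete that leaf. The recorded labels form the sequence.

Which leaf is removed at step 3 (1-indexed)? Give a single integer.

Step 1: current leaves = {2,6}. Remove leaf 2 (neighbor: 3).
Step 2: current leaves = {3,6}. Remove leaf 3 (neighbor: 4).
Step 3: current leaves = {4,6}. Remove leaf 4 (neighbor: 5).

Answer: 4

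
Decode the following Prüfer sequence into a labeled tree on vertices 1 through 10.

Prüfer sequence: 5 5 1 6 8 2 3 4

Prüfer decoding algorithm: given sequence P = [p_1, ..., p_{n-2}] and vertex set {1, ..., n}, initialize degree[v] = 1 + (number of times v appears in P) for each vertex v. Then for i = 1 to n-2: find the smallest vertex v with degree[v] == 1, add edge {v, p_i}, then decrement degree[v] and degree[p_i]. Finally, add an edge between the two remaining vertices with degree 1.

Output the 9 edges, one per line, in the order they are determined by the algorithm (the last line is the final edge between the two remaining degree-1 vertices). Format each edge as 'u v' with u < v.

Initial degrees: {1:2, 2:2, 3:2, 4:2, 5:3, 6:2, 7:1, 8:2, 9:1, 10:1}
Step 1: smallest deg-1 vertex = 7, p_1 = 5. Add edge {5,7}. Now deg[7]=0, deg[5]=2.
Step 2: smallest deg-1 vertex = 9, p_2 = 5. Add edge {5,9}. Now deg[9]=0, deg[5]=1.
Step 3: smallest deg-1 vertex = 5, p_3 = 1. Add edge {1,5}. Now deg[5]=0, deg[1]=1.
Step 4: smallest deg-1 vertex = 1, p_4 = 6. Add edge {1,6}. Now deg[1]=0, deg[6]=1.
Step 5: smallest deg-1 vertex = 6, p_5 = 8. Add edge {6,8}. Now deg[6]=0, deg[8]=1.
Step 6: smallest deg-1 vertex = 8, p_6 = 2. Add edge {2,8}. Now deg[8]=0, deg[2]=1.
Step 7: smallest deg-1 vertex = 2, p_7 = 3. Add edge {2,3}. Now deg[2]=0, deg[3]=1.
Step 8: smallest deg-1 vertex = 3, p_8 = 4. Add edge {3,4}. Now deg[3]=0, deg[4]=1.
Final: two remaining deg-1 vertices are 4, 10. Add edge {4,10}.

Answer: 5 7
5 9
1 5
1 6
6 8
2 8
2 3
3 4
4 10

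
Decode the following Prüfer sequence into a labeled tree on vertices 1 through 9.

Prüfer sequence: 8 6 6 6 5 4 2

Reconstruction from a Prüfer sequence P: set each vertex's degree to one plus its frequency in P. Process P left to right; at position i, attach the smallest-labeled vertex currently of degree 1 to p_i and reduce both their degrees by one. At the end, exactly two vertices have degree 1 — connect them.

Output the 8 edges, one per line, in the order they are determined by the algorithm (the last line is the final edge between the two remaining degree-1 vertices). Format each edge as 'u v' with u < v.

Answer: 1 8
3 6
6 7
6 8
5 6
4 5
2 4
2 9

Derivation:
Initial degrees: {1:1, 2:2, 3:1, 4:2, 5:2, 6:4, 7:1, 8:2, 9:1}
Step 1: smallest deg-1 vertex = 1, p_1 = 8. Add edge {1,8}. Now deg[1]=0, deg[8]=1.
Step 2: smallest deg-1 vertex = 3, p_2 = 6. Add edge {3,6}. Now deg[3]=0, deg[6]=3.
Step 3: smallest deg-1 vertex = 7, p_3 = 6. Add edge {6,7}. Now deg[7]=0, deg[6]=2.
Step 4: smallest deg-1 vertex = 8, p_4 = 6. Add edge {6,8}. Now deg[8]=0, deg[6]=1.
Step 5: smallest deg-1 vertex = 6, p_5 = 5. Add edge {5,6}. Now deg[6]=0, deg[5]=1.
Step 6: smallest deg-1 vertex = 5, p_6 = 4. Add edge {4,5}. Now deg[5]=0, deg[4]=1.
Step 7: smallest deg-1 vertex = 4, p_7 = 2. Add edge {2,4}. Now deg[4]=0, deg[2]=1.
Final: two remaining deg-1 vertices are 2, 9. Add edge {2,9}.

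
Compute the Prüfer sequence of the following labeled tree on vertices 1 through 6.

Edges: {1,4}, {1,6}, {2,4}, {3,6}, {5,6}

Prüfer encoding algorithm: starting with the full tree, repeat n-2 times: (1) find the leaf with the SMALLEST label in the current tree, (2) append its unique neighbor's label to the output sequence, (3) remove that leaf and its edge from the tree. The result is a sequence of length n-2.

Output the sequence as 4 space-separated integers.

Step 1: leaves = {2,3,5}. Remove smallest leaf 2, emit neighbor 4.
Step 2: leaves = {3,4,5}. Remove smallest leaf 3, emit neighbor 6.
Step 3: leaves = {4,5}. Remove smallest leaf 4, emit neighbor 1.
Step 4: leaves = {1,5}. Remove smallest leaf 1, emit neighbor 6.
Done: 2 vertices remain (5, 6). Sequence = [4 6 1 6]

Answer: 4 6 1 6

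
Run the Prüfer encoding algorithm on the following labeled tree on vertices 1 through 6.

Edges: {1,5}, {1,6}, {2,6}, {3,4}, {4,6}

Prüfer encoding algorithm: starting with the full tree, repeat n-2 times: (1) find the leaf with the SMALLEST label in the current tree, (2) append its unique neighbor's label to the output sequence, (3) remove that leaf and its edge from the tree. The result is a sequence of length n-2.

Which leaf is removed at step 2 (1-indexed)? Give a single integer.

Answer: 3

Derivation:
Step 1: current leaves = {2,3,5}. Remove leaf 2 (neighbor: 6).
Step 2: current leaves = {3,5}. Remove leaf 3 (neighbor: 4).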